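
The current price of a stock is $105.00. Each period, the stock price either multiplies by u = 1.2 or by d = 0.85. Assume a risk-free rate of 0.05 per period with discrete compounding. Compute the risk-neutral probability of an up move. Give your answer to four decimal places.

p = 0.5714

Risk-neutral probability p = (1 + 0.05 − 0.85)/(1.2 − 0.85) = 0.2000/0.3500 = 0.5714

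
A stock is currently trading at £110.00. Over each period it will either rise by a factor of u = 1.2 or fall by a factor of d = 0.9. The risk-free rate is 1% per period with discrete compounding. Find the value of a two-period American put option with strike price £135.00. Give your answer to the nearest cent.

£26.26

Risk-neutral probability p = (1 + 0.01 − 0.9)/(1.2 − 0.9) = 0.1100/0.3000 = 0.3667
Terminal stock prices: S_uu = 158.4, S_ud = 118.8, S_dd = 89.1
Terminal payoffs (K − S): max(-23.4, 0) = 0, max(16.2, 0) = 16.2, max(45.9, 0) = 45.9
Node u (S = 132): continuation = 1/1.01·[0.3667·0.0000 + 0.6333·16.2000] = 10.1584; exercise value = 3.0000 ≤ continuation, so V_u = 10.1584
Node d (S = 99): continuation = 1/1.01·[0.3667·16.2000 + 0.6333·45.9000] = 34.6634; exercise value = 36.0000 > continuation, so V_d = 36.0000 (exercise)
Node 0 (S = 110): continuation = 1/1.01·[0.3667·10.1584 + 0.6333·36.0000] = 26.2621; exercise value = 25.0000 ≤ continuation, so V_0 = 26.2621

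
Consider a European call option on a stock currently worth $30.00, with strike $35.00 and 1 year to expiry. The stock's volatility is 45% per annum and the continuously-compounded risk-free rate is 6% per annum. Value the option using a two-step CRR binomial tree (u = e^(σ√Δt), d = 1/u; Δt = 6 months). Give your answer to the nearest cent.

$4.48

CRR parameters: u = e^(σ√Δt) = e^(0.45·√0.5) = 1.3746, d = 1/u = 0.7275
Per-period rate: rΔt = 0.06·0.5 = 0.03, so R = e^0.03 = 1.0305
Risk-neutral probability p = (e^0.03 − 0.7275)/(1.3746 − 0.7275) = 0.3030/0.6472 = 0.4682
Terminal stock prices: S_uu = 56.69, S_ud = 30, S_dd = 15.88
Terminal payoffs (S − K): max(21.69, 0) = 21.69, max(-5, 0) = 0, max(-19.12, 0) = 0
Node u (S = 41.24): V_u = e^(−0.03)·[0.4682·21.6898 + 0.5318·0.0000] = 9.8544
Node d (S = 21.82): V_d = e^(−0.03)·[0.4682·0.0000 + 0.5318·0.0000] = 0.0000
Node 0 (S = 30): V_0 = e^(−0.03)·[0.4682·9.8544 + 0.5318·0.0000] = 4.4772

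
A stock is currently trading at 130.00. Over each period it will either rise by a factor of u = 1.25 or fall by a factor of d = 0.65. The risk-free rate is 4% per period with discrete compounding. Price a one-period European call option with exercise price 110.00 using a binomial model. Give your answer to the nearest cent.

Risk-neutral probability p = (1 + 0.04 − 0.65)/(1.25 − 0.65) = 0.3900/0.6000 = 0.6500
Terminal stock prices: S_u = 162.5, S_d = 84.5
Terminal payoffs (S − K): max(52.5, 0) = 52.5, max(-25.5, 0) = 0
Node 0 (S = 130): V_0 = 1/1.04·[0.6500·52.5000 + 0.3500·0.0000] = 32.8125

32.81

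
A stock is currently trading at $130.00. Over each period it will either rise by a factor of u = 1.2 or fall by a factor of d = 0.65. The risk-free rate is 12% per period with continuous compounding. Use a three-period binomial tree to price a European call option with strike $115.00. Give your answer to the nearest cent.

Risk-neutral probability p = (e^0.12 − 0.65)/(1.2 − 0.65) = 0.4775/0.5500 = 0.8682
Terminal stock prices: S_uuu = 224.6, S_uud = 121.7, S_udd = 65.91, S_ddd = 35.7
Terminal payoffs (S − K): max(109.6, 0) = 109.6, max(6.68, 0) = 6.68, max(-49.09, 0) = 0, max(-79.3, 0) = 0
Node uu (S = 187.2): V_uu = e^(−0.12)·[0.8682·109.6400 + 0.1318·6.6800] = 85.2041
Node ud (S = 101.4): V_ud = e^(−0.12)·[0.8682·6.6800 + 0.1318·0.0000] = 5.1436
Node dd (S = 54.93): V_dd = e^(−0.12)·[0.8682·0.0000 + 0.1318·0.0000] = 0.0000
Node u (S = 156): V_u = e^(−0.12)·[0.8682·85.2041 + 0.1318·5.1436] = 66.2088
Node d (S = 84.5): V_d = e^(−0.12)·[0.8682·5.1436 + 0.1318·0.0000] = 3.9606
Node 0 (S = 130): V_0 = e^(−0.12)·[0.8682·66.2088 + 0.1318·3.9606] = 51.4441

$51.44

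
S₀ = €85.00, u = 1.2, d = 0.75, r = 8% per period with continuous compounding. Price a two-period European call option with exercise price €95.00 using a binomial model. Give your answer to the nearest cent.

Risk-neutral probability p = (e^0.08 − 0.75)/(1.2 − 0.75) = 0.3333/0.4500 = 0.7406
Terminal stock prices: S_uu = 122.4, S_ud = 76.5, S_dd = 47.81
Terminal payoffs (S − K): max(27.4, 0) = 27.4, max(-18.5, 0) = 0, max(-47.19, 0) = 0
Node u (S = 102): V_u = e^(−0.08)·[0.7406·27.4000 + 0.2594·0.0000] = 18.7332
Node d (S = 63.75): V_d = e^(−0.08)·[0.7406·0.0000 + 0.2594·0.0000] = 0.0000
Node 0 (S = 85): V_0 = e^(−0.08)·[0.7406·18.7332 + 0.2594·0.0000] = 12.8078

€12.81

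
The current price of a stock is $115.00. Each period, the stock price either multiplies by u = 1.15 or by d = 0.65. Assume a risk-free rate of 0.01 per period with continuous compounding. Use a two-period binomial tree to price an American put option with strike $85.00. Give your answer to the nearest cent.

$2.84

Risk-neutral probability p = (e^0.01 − 0.65)/(1.15 − 0.65) = 0.3601/0.5000 = 0.7201
Terminal stock prices: S_uu = 152.1, S_ud = 85.96, S_dd = 48.59
Terminal payoffs (K − S): max(-67.09, 0) = 0, max(-0.9625, 0) = 0, max(36.41, 0) = 36.41
Node u (S = 132.2): continuation = e^(−0.01)·[0.7201·0.0000 + 0.2799·0.0000] = 0.0000; exercise value = 0.0000 ≤ continuation, so V_u = 0.0000
Node d (S = 74.75): continuation = e^(−0.01)·[0.7201·0.0000 + 0.2799·36.4125] = 10.0904; exercise value = 10.2500 > continuation, so V_d = 10.2500 (exercise)
Node 0 (S = 115): continuation = e^(−0.01)·[0.7201·0.0000 + 0.2799·10.2500] = 2.8404; exercise value = 0.0000 ≤ continuation, so V_0 = 2.8404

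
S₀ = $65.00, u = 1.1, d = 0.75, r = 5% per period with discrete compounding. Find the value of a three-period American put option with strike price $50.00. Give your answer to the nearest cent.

$0.54

Risk-neutral probability p = (1 + 0.05 − 0.75)/(1.1 − 0.75) = 0.3000/0.3500 = 0.8571
Terminal stock prices: S_uuu = 86.52, S_uud = 58.99, S_udd = 40.22, S_ddd = 27.42
Terminal payoffs (K − S): max(-36.52, 0) = 0, max(-8.988, 0) = 0, max(9.781, 0) = 9.781, max(22.58, 0) = 22.58
Node uu (S = 78.65): continuation = 1/1.05·[0.8571·0.0000 + 0.1429·0.0000] = 0.0000; exercise value = 0.0000 ≤ continuation, so V_uu = 0.0000
Node ud (S = 53.62): continuation = 1/1.05·[0.8571·0.0000 + 0.1429·9.7812] = 1.3308; exercise value = 0.0000 ≤ continuation, so V_ud = 1.3308
Node dd (S = 36.56): continuation = 1/1.05·[0.8571·9.7812 + 0.1429·22.5781] = 11.0565; exercise value = 13.4375 > continuation, so V_dd = 13.4375 (exercise)
Node u (S = 71.5): continuation = 1/1.05·[0.8571·0.0000 + 0.1429·1.3308] = 0.1811; exercise value = 0.0000 ≤ continuation, so V_u = 0.1811
Node d (S = 48.75): continuation = 1/1.05·[0.8571·1.3308 + 0.1429·13.4375] = 2.9146; exercise value = 1.2500 ≤ continuation, so V_d = 2.9146
Node 0 (S = 65): continuation = 1/1.05·[0.8571·0.1811 + 0.1429·2.9146] = 0.5443; exercise value = 0.0000 ≤ continuation, so V_0 = 0.5443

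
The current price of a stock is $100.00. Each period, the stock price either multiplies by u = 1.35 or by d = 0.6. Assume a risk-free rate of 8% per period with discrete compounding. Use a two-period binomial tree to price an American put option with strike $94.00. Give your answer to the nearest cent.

Risk-neutral probability p = (1 + 0.08 − 0.6)/(1.35 − 0.6) = 0.4800/0.7500 = 0.6400
Terminal stock prices: S_uu = 182.3, S_ud = 81, S_dd = 36
Terminal payoffs (K − S): max(-88.25, 0) = 0, max(13, 0) = 13, max(58, 0) = 58
Node u (S = 135): continuation = 1/1.08·[0.6400·0.0000 + 0.3600·13.0000] = 4.3333; exercise value = 0.0000 ≤ continuation, so V_u = 4.3333
Node d (S = 60): continuation = 1/1.08·[0.6400·13.0000 + 0.3600·58.0000] = 27.0370; exercise value = 34.0000 > continuation, so V_d = 34.0000 (exercise)
Node 0 (S = 100): continuation = 1/1.08·[0.6400·4.3333 + 0.3600·34.0000] = 13.9012; exercise value = 0.0000 ≤ continuation, so V_0 = 13.9012

$13.90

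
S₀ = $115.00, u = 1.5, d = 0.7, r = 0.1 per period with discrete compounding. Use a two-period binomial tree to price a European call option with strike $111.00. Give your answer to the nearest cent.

Risk-neutral probability p = (1 + 0.1 − 0.7)/(1.5 − 0.7) = 0.4000/0.8000 = 0.5000
Terminal stock prices: S_uu = 258.8, S_ud = 120.7, S_dd = 56.35
Terminal payoffs (S − K): max(147.8, 0) = 147.8, max(9.75, 0) = 9.75, max(-54.65, 0) = 0
Node u (S = 172.5): V_u = 1/1.1·[0.5000·147.7500 + 0.5000·9.7500] = 71.5909
Node d (S = 80.5): V_d = 1/1.1·[0.5000·9.7500 + 0.5000·0.0000] = 4.4318
Node 0 (S = 115): V_0 = 1/1.1·[0.5000·71.5909 + 0.5000·4.4318] = 34.5558

$34.56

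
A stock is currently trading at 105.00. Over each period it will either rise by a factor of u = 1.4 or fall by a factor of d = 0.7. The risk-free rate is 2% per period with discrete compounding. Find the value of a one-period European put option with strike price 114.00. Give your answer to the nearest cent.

Risk-neutral probability p = (1 + 0.02 − 0.7)/(1.4 − 0.7) = 0.3200/0.7000 = 0.4571
Terminal stock prices: S_u = 147, S_d = 73.5
Terminal payoffs (K − S): max(-33, 0) = 0, max(40.5, 0) = 40.5
Node 0 (S = 105): V_0 = 1/1.02·[0.4571·0.0000 + 0.5429·40.5000] = 21.5546

21.55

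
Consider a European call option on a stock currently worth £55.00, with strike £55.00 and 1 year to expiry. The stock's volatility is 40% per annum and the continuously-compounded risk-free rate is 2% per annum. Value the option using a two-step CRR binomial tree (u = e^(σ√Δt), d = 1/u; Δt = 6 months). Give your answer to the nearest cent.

£8.20

CRR parameters: u = e^(σ√Δt) = e^(0.4·√0.5) = 1.3269, d = 1/u = 0.7536
Per-period rate: rΔt = 0.02·0.5 = 0.01, so R = e^0.01 = 1.0101
Risk-neutral probability p = (e^0.01 − 0.7536)/(1.3269 − 0.7536) = 0.2564/0.5733 = 0.4473
Terminal stock prices: S_uu = 96.84, S_ud = 55, S_dd = 31.24
Terminal payoffs (S − K): max(41.84, 0) = 41.84, max(0, 0) = 0, max(-23.76, 0) = 0
Node u (S = 72.98): V_u = e^(−0.01)·[0.4473·41.8360 + 0.5527·0.0000] = 18.5266
Node d (S = 41.45): V_d = e^(−0.01)·[0.4473·0.0000 + 0.5527·0.0000] = 0.0000
Node 0 (S = 55): V_0 = e^(−0.01)·[0.4473·18.5266 + 0.5527·0.0000] = 8.2043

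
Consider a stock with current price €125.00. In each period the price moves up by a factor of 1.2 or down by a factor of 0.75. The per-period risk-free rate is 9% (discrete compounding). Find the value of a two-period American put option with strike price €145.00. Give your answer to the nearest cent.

€20.00

Risk-neutral probability p = (1 + 0.09 − 0.75)/(1.2 − 0.75) = 0.3400/0.4500 = 0.7556
Terminal stock prices: S_uu = 180, S_ud = 112.5, S_dd = 70.31
Terminal payoffs (K − S): max(-35, 0) = 0, max(32.5, 0) = 32.5, max(74.69, 0) = 74.69
Node u (S = 150): continuation = 1/1.09·[0.7556·0.0000 + 0.2444·32.5000] = 7.2885; exercise value = 0.0000 ≤ continuation, so V_u = 7.2885
Node d (S = 93.75): continuation = 1/1.09·[0.7556·32.5000 + 0.2444·74.6875] = 39.2775; exercise value = 51.2500 > continuation, so V_d = 51.2500 (exercise)
Node 0 (S = 125): continuation = 1/1.09·[0.7556·7.2885 + 0.2444·51.2500] = 16.5455; exercise value = 20.0000 > continuation, so V_0 = 20.0000 (exercise)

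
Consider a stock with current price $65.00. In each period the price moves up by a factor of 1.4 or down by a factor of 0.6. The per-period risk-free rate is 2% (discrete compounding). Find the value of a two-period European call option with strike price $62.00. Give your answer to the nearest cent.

Risk-neutral probability p = (1 + 0.02 − 0.6)/(1.4 − 0.6) = 0.4200/0.8000 = 0.5250
Terminal stock prices: S_uu = 127.4, S_ud = 54.6, S_dd = 23.4
Terminal payoffs (S − K): max(65.4, 0) = 65.4, max(-7.4, 0) = 0, max(-38.6, 0) = 0
Node u (S = 91): V_u = 1/1.02·[0.5250·65.4000 + 0.4750·0.0000] = 33.6618
Node d (S = 39): V_d = 1/1.02·[0.5250·0.0000 + 0.4750·0.0000] = 0.0000
Node 0 (S = 65): V_0 = 1/1.02·[0.5250·33.6618 + 0.4750·0.0000] = 17.3259

$17.33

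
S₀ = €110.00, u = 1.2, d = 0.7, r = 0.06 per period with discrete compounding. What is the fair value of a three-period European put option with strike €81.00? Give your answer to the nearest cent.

€3.12

Risk-neutral probability p = (1 + 0.06 − 0.7)/(1.2 − 0.7) = 0.3600/0.5000 = 0.7200
Terminal stock prices: S_uuu = 190.1, S_uud = 110.9, S_udd = 64.68, S_ddd = 37.73
Terminal payoffs (K − S): max(-109.1, 0) = 0, max(-29.88, 0) = 0, max(16.32, 0) = 16.32, max(43.27, 0) = 43.27
Node uu (S = 158.4): V_uu = 1/1.06·[0.7200·0.0000 + 0.2800·0.0000] = 0.0000
Node ud (S = 92.4): V_ud = 1/1.06·[0.7200·0.0000 + 0.2800·16.3200] = 4.3109
Node dd (S = 53.9): V_dd = 1/1.06·[0.7200·16.3200 + 0.2800·43.2700] = 22.5151
Node u (S = 132): V_u = 1/1.06·[0.7200·0.0000 + 0.2800·4.3109] = 1.1387
Node d (S = 77): V_d = 1/1.06·[0.7200·4.3109 + 0.2800·22.5151] = 8.8756
Node 0 (S = 110): V_0 = 1/1.06·[0.7200·1.1387 + 0.2800·8.8756] = 3.1180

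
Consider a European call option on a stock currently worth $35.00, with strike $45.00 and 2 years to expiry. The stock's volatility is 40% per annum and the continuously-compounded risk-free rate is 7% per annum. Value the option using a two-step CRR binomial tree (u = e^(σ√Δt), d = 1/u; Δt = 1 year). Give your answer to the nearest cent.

$6.85

CRR parameters: u = e^(σ√Δt) = e^(0.4·√1) = 1.4918, d = 1/u = 0.6703
Per-period rate: rΔt = 0.07·1 = 0.07, so R = e^0.07 = 1.0725
Risk-neutral probability p = (e^0.07 − 0.6703)/(1.4918 − 0.6703) = 0.4022/0.8215 = 0.4896
Terminal stock prices: S_uu = 77.89, S_ud = 35, S_dd = 15.73
Terminal payoffs (S − K): max(32.89, 0) = 32.89, max(-10, 0) = 0, max(-29.27, 0) = 0
Node u (S = 52.21): V_u = e^(−0.07)·[0.4896·32.8939 + 0.5104·0.0000] = 15.0153
Node d (S = 23.46): V_d = e^(−0.07)·[0.4896·0.0000 + 0.5104·0.0000] = 0.0000
Node 0 (S = 35): V_0 = e^(−0.07)·[0.4896·15.0153 + 0.5104·0.0000] = 6.8541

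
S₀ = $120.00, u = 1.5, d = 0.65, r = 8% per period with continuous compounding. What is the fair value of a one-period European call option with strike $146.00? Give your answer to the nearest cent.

$16.00

Risk-neutral probability p = (e^0.08 − 0.65)/(1.5 − 0.65) = 0.4333/0.8500 = 0.5097
Terminal stock prices: S_u = 180, S_d = 78
Terminal payoffs (S − K): max(34, 0) = 34, max(-68, 0) = 0
Node 0 (S = 120): V_0 = e^(−0.08)·[0.5097·34.0000 + 0.4903·0.0000] = 15.9990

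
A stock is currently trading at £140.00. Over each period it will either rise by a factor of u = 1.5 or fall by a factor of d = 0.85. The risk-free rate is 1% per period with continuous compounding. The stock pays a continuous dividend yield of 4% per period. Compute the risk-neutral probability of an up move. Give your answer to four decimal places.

Per-period risk-free factor R = e^0.01 = 1.0101; dividend-adjusted growth = e^(0.01−0.04) = 0.9704.
Risk-neutral probability p = (0.9704 − 0.85)/(1.5 − 0.85) = 0.1204/0.6500 = 0.1853

p = 0.1853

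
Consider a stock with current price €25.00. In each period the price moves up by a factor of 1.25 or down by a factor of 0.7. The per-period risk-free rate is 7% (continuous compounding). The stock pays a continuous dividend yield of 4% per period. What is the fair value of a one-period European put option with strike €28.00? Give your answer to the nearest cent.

Per-period risk-free factor R = e^0.07 = 1.0725; dividend-adjusted growth = e^(0.07−0.04) = 1.0305.
Risk-neutral probability p = (1.0305 − 0.7)/(1.25 − 0.7) = 0.3305/0.5500 = 0.6008
Terminal stock prices: S_u = 31.25, S_d = 17.5
Terminal payoffs (K − S): max(-3.25, 0) = 0, max(10.5, 0) = 10.5
Node 0 (S = 25): V_0 = e^(−0.07)·[0.6008·0.0000 + 0.3992·10.5000] = 3.9080

€3.91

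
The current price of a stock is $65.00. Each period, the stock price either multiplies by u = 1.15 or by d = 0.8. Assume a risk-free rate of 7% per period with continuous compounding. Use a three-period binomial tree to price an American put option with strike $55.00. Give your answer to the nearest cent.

$1.01

Risk-neutral probability p = (e^0.07 − 0.8)/(1.15 − 0.8) = 0.2725/0.3500 = 0.7786
Terminal stock prices: S_uuu = 98.86, S_uud = 68.77, S_udd = 47.84, S_ddd = 33.28
Terminal payoffs (K − S): max(-43.86, 0) = 0, max(-13.77, 0) = 0, max(7.16, 0) = 7.16, max(21.72, 0) = 21.72
Node uu (S = 85.96): continuation = e^(−0.07)·[0.7786·0.0000 + 0.2214·0.0000] = 0.0000; exercise value = 0.0000 ≤ continuation, so V_uu = 0.0000
Node ud (S = 59.8): continuation = e^(−0.07)·[0.7786·0.0000 + 0.2214·7.1600] = 1.4781; exercise value = 0.0000 ≤ continuation, so V_ud = 1.4781
Node dd (S = 41.6): continuation = e^(−0.07)·[0.7786·7.1600 + 0.2214·21.7200] = 9.6817; exercise value = 13.4000 > continuation, so V_dd = 13.4000 (exercise)
Node u (S = 74.75): continuation = e^(−0.07)·[0.7786·0.0000 + 0.2214·1.4781] = 0.3051; exercise value = 0.0000 ≤ continuation, so V_u = 0.3051
Node d (S = 52): continuation = e^(−0.07)·[0.7786·1.4781 + 0.2214·13.4000] = 3.8393; exercise value = 3.0000 ≤ continuation, so V_d = 3.8393
Node 0 (S = 65): continuation = e^(−0.07)·[0.7786·0.3051 + 0.2214·3.8393] = 1.0141; exercise value = 0.0000 ≤ continuation, so V_0 = 1.0141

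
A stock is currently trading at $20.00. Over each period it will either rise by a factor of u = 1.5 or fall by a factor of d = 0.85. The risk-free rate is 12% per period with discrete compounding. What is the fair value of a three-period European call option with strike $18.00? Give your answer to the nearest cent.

$8.00

Risk-neutral probability p = (1 + 0.12 − 0.85)/(1.5 − 0.85) = 0.2700/0.6500 = 0.4154
Terminal stock prices: S_uuu = 67.5, S_uud = 38.25, S_udd = 21.67, S_ddd = 12.28
Terminal payoffs (S − K): max(49.5, 0) = 49.5, max(20.25, 0) = 20.25, max(3.675, 0) = 3.675, max(-5.718, 0) = 0
Node uu (S = 45): V_uu = 1/1.12·[0.4154·49.5000 + 0.5846·20.2500] = 28.9286
Node ud (S = 25.5): V_ud = 1/1.12·[0.4154·20.2500 + 0.5846·3.6750] = 9.4286
Node dd (S = 14.45): V_dd = 1/1.12·[0.4154·3.6750 + 0.5846·0.0000] = 1.3630
Node u (S = 30): V_u = 1/1.12·[0.4154·28.9286 + 0.5846·9.4286] = 15.6505
Node d (S = 17): V_d = 1/1.12·[0.4154·9.4286 + 0.5846·1.3630] = 4.2083
Node 0 (S = 20): V_0 = 1/1.12·[0.4154·15.6505 + 0.5846·4.2083] = 8.0011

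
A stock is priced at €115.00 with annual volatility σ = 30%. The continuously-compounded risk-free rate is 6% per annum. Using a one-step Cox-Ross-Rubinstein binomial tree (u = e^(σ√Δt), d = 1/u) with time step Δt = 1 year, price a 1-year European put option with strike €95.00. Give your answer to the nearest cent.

CRR parameters: u = e^(σ√Δt) = e^(0.3·√1) = 1.3499, d = 1/u = 0.7408
Per-period rate: rΔt = 0.06·1 = 0.06, so R = e^0.06 = 1.0618
Risk-neutral probability p = (e^0.06 − 0.7408)/(1.3499 − 0.7408) = 0.3210/0.6090 = 0.5271
Terminal stock prices: S_u = 155.2, S_d = 85.19
Terminal payoffs (K − S): max(-60.23, 0) = 0, max(9.806, 0) = 9.806
Node 0 (S = 115): V_0 = e^(−0.06)·[0.5271·0.0000 + 0.4729·9.8059] = 4.3673

€4.37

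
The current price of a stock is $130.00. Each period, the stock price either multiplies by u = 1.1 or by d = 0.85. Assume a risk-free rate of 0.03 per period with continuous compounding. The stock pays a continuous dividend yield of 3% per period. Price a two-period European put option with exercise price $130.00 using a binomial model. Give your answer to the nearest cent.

Per-period risk-free factor R = e^0.03 = 1.0305; dividend-adjusted growth = e^(0.03−0.03) = 1.0000.
Risk-neutral probability p = (1.0000 − 0.85)/(1.1 − 0.85) = 0.1500/0.2500 = 0.6000
Terminal stock prices: S_uu = 157.3, S_ud = 121.5, S_dd = 93.92
Terminal payoffs (K − S): max(-27.3, 0) = 0, max(8.45, 0) = 8.45, max(36.08, 0) = 36.08
Node u (S = 143): V_u = e^(−0.03)·[0.6000·0.0000 + 0.4000·8.4500] = 3.2801
Node d (S = 110.5): V_d = e^(−0.03)·[0.6000·8.4500 + 0.4000·36.0750] = 18.9237
Node 0 (S = 130): V_0 = e^(−0.03)·[0.6000·3.2801 + 0.4000·18.9237] = 9.2557

$9.26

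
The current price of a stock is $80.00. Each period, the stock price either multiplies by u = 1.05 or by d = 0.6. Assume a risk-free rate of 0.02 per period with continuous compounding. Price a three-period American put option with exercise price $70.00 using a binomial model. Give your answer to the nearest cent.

$3.52

Risk-neutral probability p = (e^0.02 − 0.6)/(1.05 − 0.6) = 0.4202/0.4500 = 0.9338
Terminal stock prices: S_uuu = 92.61, S_uud = 52.92, S_udd = 30.24, S_ddd = 17.28
Terminal payoffs (K − S): max(-22.61, 0) = 0, max(17.08, 0) = 17.08, max(39.76, 0) = 39.76, max(52.72, 0) = 52.72
Node uu (S = 88.2): continuation = e^(−0.02)·[0.9338·0.0000 + 0.0662·17.0800] = 1.1086; exercise value = 0.0000 ≤ continuation, so V_uu = 1.1086
Node ud (S = 50.4): continuation = e^(−0.02)·[0.9338·17.0800 + 0.0662·39.7600] = 18.2139; exercise value = 19.6000 > continuation, so V_ud = 19.6000 (exercise)
Node dd (S = 28.8): continuation = e^(−0.02)·[0.9338·39.7600 + 0.0662·52.7200] = 39.8139; exercise value = 41.2000 > continuation, so V_dd = 41.2000 (exercise)
Node u (S = 84): continuation = e^(−0.02)·[0.9338·1.1086 + 0.0662·19.6000] = 2.2869; exercise value = 0.0000 ≤ continuation, so V_u = 2.2869
Node d (S = 48): continuation = e^(−0.02)·[0.9338·19.6000 + 0.0662·41.2000] = 20.6139; exercise value = 22.0000 > continuation, so V_d = 22.0000 (exercise)
Node 0 (S = 80): continuation = e^(−0.02)·[0.9338·2.2869 + 0.0662·22.0000] = 3.5212; exercise value = 0.0000 ≤ continuation, so V_0 = 3.5212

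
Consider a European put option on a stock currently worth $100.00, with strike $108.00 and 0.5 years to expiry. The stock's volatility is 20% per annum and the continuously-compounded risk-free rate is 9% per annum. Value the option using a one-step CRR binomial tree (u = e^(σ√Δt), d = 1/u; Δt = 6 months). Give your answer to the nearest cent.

CRR parameters: u = e^(σ√Δt) = e^(0.2·√0.5) = 1.1519, d = 1/u = 0.8681
Per-period rate: rΔt = 0.09·0.5 = 0.045, so R = e^0.045 = 1.0460
Risk-neutral probability p = (e^0.045 − 0.8681)/(1.1519 − 0.8681) = 0.1779/0.2838 = 0.6269
Terminal stock prices: S_u = 115.2, S_d = 86.81
Terminal payoffs (K − S): max(-7.191, 0) = 0, max(21.19, 0) = 21.19
Node 0 (S = 100): V_0 = e^(−0.045)·[0.6269·0.0000 + 0.3731·21.1877] = 7.5574

$7.56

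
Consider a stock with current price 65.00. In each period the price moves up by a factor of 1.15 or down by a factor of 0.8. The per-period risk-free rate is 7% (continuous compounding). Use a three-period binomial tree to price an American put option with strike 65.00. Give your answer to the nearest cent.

3.46

Risk-neutral probability p = (e^0.07 − 0.8)/(1.15 − 0.8) = 0.2725/0.3500 = 0.7786
Terminal stock prices: S_uuu = 98.86, S_uud = 68.77, S_udd = 47.84, S_ddd = 33.28
Terminal payoffs (K − S): max(-33.86, 0) = 0, max(-3.77, 0) = 0, max(17.16, 0) = 17.16, max(31.72, 0) = 31.72
Node uu (S = 85.96): continuation = e^(−0.07)·[0.7786·0.0000 + 0.2214·0.0000] = 0.0000; exercise value = 0.0000 ≤ continuation, so V_uu = 0.0000
Node ud (S = 59.8): continuation = e^(−0.07)·[0.7786·0.0000 + 0.2214·17.1600] = 3.5425; exercise value = 5.2000 > continuation, so V_ud = 5.2000 (exercise)
Node dd (S = 41.6): continuation = e^(−0.07)·[0.7786·17.1600 + 0.2214·31.7200] = 19.0056; exercise value = 23.4000 > continuation, so V_dd = 23.4000 (exercise)
Node u (S = 74.75): continuation = e^(−0.07)·[0.7786·0.0000 + 0.2214·5.2000] = 1.0735; exercise value = 0.0000 ≤ continuation, so V_u = 1.0735
Node d (S = 52): continuation = e^(−0.07)·[0.7786·5.2000 + 0.2214·23.4000] = 8.6056; exercise value = 13.0000 > continuation, so V_d = 13.0000 (exercise)
Node 0 (S = 65): continuation = e^(−0.07)·[0.7786·1.0735 + 0.2214·13.0000] = 3.4630; exercise value = 0.0000 ≤ continuation, so V_0 = 3.4630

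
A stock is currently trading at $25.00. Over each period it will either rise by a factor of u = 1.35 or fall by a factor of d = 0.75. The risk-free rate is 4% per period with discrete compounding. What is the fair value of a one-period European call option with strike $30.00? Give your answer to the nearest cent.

$1.74

Risk-neutral probability p = (1 + 0.04 − 0.75)/(1.35 − 0.75) = 0.2900/0.6000 = 0.4833
Terminal stock prices: S_u = 33.75, S_d = 18.75
Terminal payoffs (S − K): max(3.75, 0) = 3.75, max(-11.25, 0) = 0
Node 0 (S = 25): V_0 = 1/1.04·[0.4833·3.7500 + 0.5167·0.0000] = 1.7428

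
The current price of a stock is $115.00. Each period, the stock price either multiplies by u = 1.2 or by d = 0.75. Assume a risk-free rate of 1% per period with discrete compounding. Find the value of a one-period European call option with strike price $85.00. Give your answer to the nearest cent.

Risk-neutral probability p = (1 + 0.01 − 0.75)/(1.2 − 0.75) = 0.2600/0.4500 = 0.5778
Terminal stock prices: S_u = 138, S_d = 86.25
Terminal payoffs (S − K): max(53, 0) = 53, max(1.25, 0) = 1.25
Node 0 (S = 115): V_0 = 1/1.01·[0.5778·53.0000 + 0.4222·1.2500] = 30.8416

$30.84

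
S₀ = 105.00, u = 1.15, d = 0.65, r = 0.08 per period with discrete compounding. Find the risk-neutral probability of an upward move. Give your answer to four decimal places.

p = 0.8600

Risk-neutral probability p = (1 + 0.08 − 0.65)/(1.15 − 0.65) = 0.4300/0.5000 = 0.8600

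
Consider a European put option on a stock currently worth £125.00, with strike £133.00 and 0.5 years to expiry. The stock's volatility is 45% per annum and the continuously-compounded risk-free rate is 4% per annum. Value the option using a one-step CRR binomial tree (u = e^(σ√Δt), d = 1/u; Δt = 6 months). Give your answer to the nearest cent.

£22.58

CRR parameters: u = e^(σ√Δt) = e^(0.45·√0.5) = 1.3746, d = 1/u = 0.7275
Per-period rate: rΔt = 0.04·0.5 = 0.02, so R = e^0.02 = 1.0202
Risk-neutral probability p = (e^0.02 − 0.7275)/(1.3746 − 0.7275) = 0.2927/0.6472 = 0.4523
Terminal stock prices: S_u = 171.8, S_d = 90.93
Terminal payoffs (K − S): max(-38.83, 0) = 0, max(42.07, 0) = 42.07
Node 0 (S = 125): V_0 = e^(−0.02)·[0.4523·0.0000 + 0.5477·42.0677] = 22.5830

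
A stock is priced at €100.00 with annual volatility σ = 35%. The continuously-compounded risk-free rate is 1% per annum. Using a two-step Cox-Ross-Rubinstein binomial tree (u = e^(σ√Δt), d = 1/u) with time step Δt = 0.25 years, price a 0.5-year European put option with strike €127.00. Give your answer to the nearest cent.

CRR parameters: u = e^(σ√Δt) = e^(0.35·√0.25) = 1.1912, d = 1/u = 0.8395
Per-period rate: rΔt = 0.01·0.25 = 0.0025, so R = e^0.0025 = 1.0025
Risk-neutral probability p = (e^0.0025 − 0.8395)/(1.1912 − 0.8395) = 0.1630/0.3518 = 0.4635
Terminal stock prices: S_uu = 141.9, S_ud = 100, S_dd = 70.47
Terminal payoffs (K − S): max(-14.91, 0) = 0, max(27, 0) = 27, max(56.53, 0) = 56.53
Node u (S = 119.1): V_u = e^(−0.0025)·[0.4635·0.0000 + 0.5365·27.0000] = 14.4500
Node d (S = 83.95): V_d = e^(−0.0025)·[0.4635·27.0000 + 0.5365·56.5312] = 42.7372
Node 0 (S = 100): V_0 = e^(−0.0025)·[0.4635·14.4500 + 0.5365·42.7372] = 29.5527

€29.55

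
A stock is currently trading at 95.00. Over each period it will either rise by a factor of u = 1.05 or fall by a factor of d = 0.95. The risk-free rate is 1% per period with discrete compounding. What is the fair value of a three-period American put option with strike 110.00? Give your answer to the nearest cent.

Risk-neutral probability p = (1 + 0.01 − 0.95)/(1.05 − 0.95) = 0.0600/0.1000 = 0.6000
Terminal stock prices: S_uuu = 110, S_uud = 99.5, S_udd = 90.02, S_ddd = 81.45
Terminal payoffs (K − S): max(0.02562, 0) = 0.02562, max(10.5, 0) = 10.5, max(19.98, 0) = 19.98, max(28.55, 0) = 28.55
Node uu (S = 104.7): continuation = 1/1.01·[0.6000·0.0256 + 0.4000·10.4994] = 4.1734; exercise value = 5.2625 > continuation, so V_uu = 5.2625 (exercise)
Node ud (S = 94.76): continuation = 1/1.01·[0.6000·10.4994 + 0.4000·19.9756] = 14.1484; exercise value = 15.2375 > continuation, so V_ud = 15.2375 (exercise)
Node dd (S = 85.74): continuation = 1/1.01·[0.6000·19.9756 + 0.4000·28.5494] = 23.1734; exercise value = 24.2625 > continuation, so V_dd = 24.2625 (exercise)
Node u (S = 99.75): continuation = 1/1.01·[0.6000·5.2625 + 0.4000·15.2375] = 9.1609; exercise value = 10.2500 > continuation, so V_u = 10.2500 (exercise)
Node d (S = 90.25): continuation = 1/1.01·[0.6000·15.2375 + 0.4000·24.2625] = 18.6609; exercise value = 19.7500 > continuation, so V_d = 19.7500 (exercise)
Node 0 (S = 95): continuation = 1/1.01·[0.6000·10.2500 + 0.4000·19.7500] = 13.9109; exercise value = 15.0000 > continuation, so V_0 = 15.0000 (exercise)

15.00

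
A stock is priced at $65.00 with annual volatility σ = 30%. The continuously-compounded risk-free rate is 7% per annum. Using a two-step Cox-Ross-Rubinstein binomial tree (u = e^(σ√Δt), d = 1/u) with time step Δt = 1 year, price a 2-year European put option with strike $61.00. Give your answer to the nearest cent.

$4.57

CRR parameters: u = e^(σ√Δt) = e^(0.3·√1) = 1.3499, d = 1/u = 0.7408
Per-period rate: rΔt = 0.07·1 = 0.07, so R = e^0.07 = 1.0725
Risk-neutral probability p = (e^0.07 − 0.7408)/(1.3499 − 0.7408) = 0.3317/0.6090 = 0.5446
Terminal stock prices: S_uu = 118.4, S_ud = 65, S_dd = 35.67
Terminal payoffs (K − S): max(-57.44, 0) = 0, max(-4, 0) = 0, max(25.33, 0) = 25.33
Node u (S = 87.74): V_u = e^(−0.07)·[0.5446·0.0000 + 0.4554·0.0000] = 0.0000
Node d (S = 48.15): V_d = e^(−0.07)·[0.5446·0.0000 + 0.4554·25.3272] = 10.7540
Node 0 (S = 65): V_0 = e^(−0.07)·[0.5446·0.0000 + 0.4554·10.7540] = 4.5662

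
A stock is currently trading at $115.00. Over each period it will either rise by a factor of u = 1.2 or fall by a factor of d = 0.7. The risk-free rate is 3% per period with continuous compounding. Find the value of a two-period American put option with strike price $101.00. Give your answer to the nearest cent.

$7.67

Risk-neutral probability p = (e^0.03 − 0.7)/(1.2 − 0.7) = 0.3305/0.5000 = 0.6609
Terminal stock prices: S_uu = 165.6, S_ud = 96.6, S_dd = 56.35
Terminal payoffs (K − S): max(-64.6, 0) = 0, max(4.4, 0) = 4.4, max(44.65, 0) = 44.65
Node u (S = 138): continuation = e^(−0.03)·[0.6609·0.0000 + 0.3391·4.4000] = 1.4479; exercise value = 0.0000 ≤ continuation, so V_u = 1.4479
Node d (S = 80.5): continuation = e^(−0.03)·[0.6609·4.4000 + 0.3391·44.6500] = 17.5150; exercise value = 20.5000 > continuation, so V_d = 20.5000 (exercise)
Node 0 (S = 115): continuation = e^(−0.03)·[0.6609·1.4479 + 0.3391·20.5000] = 7.6746; exercise value = 0.0000 ≤ continuation, so V_0 = 7.6746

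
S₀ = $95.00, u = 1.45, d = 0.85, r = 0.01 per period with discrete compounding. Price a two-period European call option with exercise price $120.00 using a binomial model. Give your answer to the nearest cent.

$5.56

Risk-neutral probability p = (1 + 0.01 − 0.85)/(1.45 − 0.85) = 0.1600/0.6000 = 0.2667
Terminal stock prices: S_uu = 199.7, S_ud = 117.1, S_dd = 68.64
Terminal payoffs (S − K): max(79.74, 0) = 79.74, max(-2.913, 0) = 0, max(-51.36, 0) = 0
Node u (S = 137.8): V_u = 1/1.01·[0.2667·79.7375 + 0.7333·0.0000] = 21.0528
Node d (S = 80.75): V_d = 1/1.01·[0.2667·0.0000 + 0.7333·0.0000] = 0.0000
Node 0 (S = 95): V_0 = 1/1.01·[0.2667·21.0528 + 0.7333·0.0000] = 5.5585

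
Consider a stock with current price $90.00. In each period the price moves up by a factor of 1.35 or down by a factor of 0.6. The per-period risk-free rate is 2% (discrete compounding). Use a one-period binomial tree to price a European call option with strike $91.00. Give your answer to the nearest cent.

$16.75

Risk-neutral probability p = (1 + 0.02 − 0.6)/(1.35 − 0.6) = 0.4200/0.7500 = 0.5600
Terminal stock prices: S_u = 121.5, S_d = 54
Terminal payoffs (S − K): max(30.5, 0) = 30.5, max(-37, 0) = 0
Node 0 (S = 90): V_0 = 1/1.02·[0.5600·30.5000 + 0.4400·0.0000] = 16.7451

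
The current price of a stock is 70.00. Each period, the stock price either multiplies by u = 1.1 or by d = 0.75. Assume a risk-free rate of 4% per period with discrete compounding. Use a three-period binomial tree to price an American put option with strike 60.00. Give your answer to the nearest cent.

Risk-neutral probability p = (1 + 0.04 − 0.75)/(1.1 − 0.75) = 0.2900/0.3500 = 0.8286
Terminal stock prices: S_uuu = 93.17, S_uud = 63.53, S_udd = 43.31, S_ddd = 29.53
Terminal payoffs (K − S): max(-33.17, 0) = 0, max(-3.525, 0) = 0, max(16.69, 0) = 16.69, max(30.47, 0) = 30.47
Node uu (S = 84.7): continuation = 1/1.04·[0.8286·0.0000 + 0.1714·0.0000] = 0.0000; exercise value = 0.0000 ≤ continuation, so V_uu = 0.0000
Node ud (S = 57.75): continuation = 1/1.04·[0.8286·0.0000 + 0.1714·16.6875] = 2.7507; exercise value = 2.2500 ≤ continuation, so V_ud = 2.7507
Node dd (S = 39.38): continuation = 1/1.04·[0.8286·16.6875 + 0.1714·30.4688] = 18.3173; exercise value = 20.6250 > continuation, so V_dd = 20.6250 (exercise)
Node u (S = 77): continuation = 1/1.04·[0.8286·0.0000 + 0.1714·2.7507] = 0.4534; exercise value = 0.0000 ≤ continuation, so V_u = 0.4534
Node d (S = 52.5): continuation = 1/1.04·[0.8286·2.7507 + 0.1714·20.6250] = 5.5912; exercise value = 7.5000 > continuation, so V_d = 7.5000 (exercise)
Node 0 (S = 70): continuation = 1/1.04·[0.8286·0.4534 + 0.1714·7.5000] = 1.5975; exercise value = 0.0000 ≤ continuation, so V_0 = 1.5975

1.60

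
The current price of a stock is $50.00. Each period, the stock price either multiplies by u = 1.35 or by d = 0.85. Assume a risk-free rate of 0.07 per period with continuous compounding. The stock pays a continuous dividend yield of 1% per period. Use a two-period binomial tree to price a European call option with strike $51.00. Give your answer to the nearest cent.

Per-period risk-free factor R = e^0.07 = 1.0725; dividend-adjusted growth = e^(0.07−0.01) = 1.0618.
Risk-neutral probability p = (1.0618 − 0.85)/(1.35 − 0.85) = 0.2118/0.5000 = 0.4237
Terminal stock prices: S_uu = 91.13, S_ud = 57.38, S_dd = 36.12
Terminal payoffs (S − K): max(40.13, 0) = 40.13, max(6.375, 0) = 6.375, max(-14.88, 0) = 0
Node u (S = 67.5): V_u = e^(−0.07)·[0.4237·40.1250 + 0.5763·6.3750] = 19.2763
Node d (S = 42.5): V_d = e^(−0.07)·[0.4237·6.3750 + 0.5763·0.0000] = 2.5183
Node 0 (S = 50): V_0 = e^(−0.07)·[0.4237·19.2763 + 0.5763·2.5183] = 8.9680

$8.97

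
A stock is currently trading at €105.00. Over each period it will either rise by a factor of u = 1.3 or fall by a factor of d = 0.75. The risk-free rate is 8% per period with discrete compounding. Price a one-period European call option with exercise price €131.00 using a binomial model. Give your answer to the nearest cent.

Risk-neutral probability p = (1 + 0.08 − 0.75)/(1.3 − 0.75) = 0.3300/0.5500 = 0.6000
Terminal stock prices: S_u = 136.5, S_d = 78.75
Terminal payoffs (S − K): max(5.5, 0) = 5.5, max(-52.25, 0) = 0
Node 0 (S = 105): V_0 = 1/1.08·[0.6000·5.5000 + 0.4000·0.0000] = 3.0556

€3.06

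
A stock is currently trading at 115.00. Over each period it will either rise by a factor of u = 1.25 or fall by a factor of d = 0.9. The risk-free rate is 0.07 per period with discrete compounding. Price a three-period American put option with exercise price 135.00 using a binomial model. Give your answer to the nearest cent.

20.00

Risk-neutral probability p = (1 + 0.07 − 0.9)/(1.25 − 0.9) = 0.1700/0.3500 = 0.4857
Terminal stock prices: S_uuu = 224.6, S_uud = 161.7, S_udd = 116.4, S_ddd = 83.84
Terminal payoffs (K − S): max(-89.61, 0) = 0, max(-26.72, 0) = 0, max(18.56, 0) = 18.56, max(51.16, 0) = 51.16
Node uu (S = 179.7): continuation = 1/1.07·[0.4857·0.0000 + 0.5143·0.0000] = 0.0000; exercise value = 0.0000 ≤ continuation, so V_uu = 0.0000
Node ud (S = 129.4): continuation = 1/1.07·[0.4857·0.0000 + 0.5143·18.5625] = 8.9219; exercise value = 5.6250 ≤ continuation, so V_ud = 8.9219
Node dd (S = 93.15): continuation = 1/1.07·[0.4857·18.5625 + 0.5143·51.1650] = 33.0182; exercise value = 41.8500 > continuation, so V_dd = 41.8500 (exercise)
Node u (S = 143.8): continuation = 1/1.07·[0.4857·0.0000 + 0.5143·8.9219] = 4.2882; exercise value = 0.0000 ≤ continuation, so V_u = 4.2882
Node d (S = 103.5): continuation = 1/1.07·[0.4857·8.9219 + 0.5143·41.8500] = 24.1648; exercise value = 31.5000 > continuation, so V_d = 31.5000 (exercise)
Node 0 (S = 115): continuation = 1/1.07·[0.4857·4.2882 + 0.5143·31.5000] = 17.0868; exercise value = 20.0000 > continuation, so V_0 = 20.0000 (exercise)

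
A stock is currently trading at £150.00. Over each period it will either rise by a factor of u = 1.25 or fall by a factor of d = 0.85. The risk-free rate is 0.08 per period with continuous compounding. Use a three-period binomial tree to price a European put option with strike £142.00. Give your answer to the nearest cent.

Risk-neutral probability p = (e^0.08 − 0.85)/(1.25 − 0.85) = 0.2333/0.4000 = 0.5832
Terminal stock prices: S_uuu = 293, S_uud = 199.2, S_udd = 135.5, S_ddd = 92.12
Terminal payoffs (K − S): max(-151, 0) = 0, max(-57.22, 0) = 0, max(6.531, 0) = 6.531, max(49.88, 0) = 49.88
Node uu (S = 234.4): V_uu = e^(−0.08)·[0.5832·0.0000 + 0.4168·0.0000] = 0.0000
Node ud (S = 159.4): V_ud = e^(−0.08)·[0.5832·0.0000 + 0.4168·6.5313] = 2.5128
Node dd (S = 108.4): V_dd = e^(−0.08)·[0.5832·6.5313 + 0.4168·49.8813] = 22.7075
Node u (S = 187.5): V_u = e^(−0.08)·[0.5832·0.0000 + 0.4168·2.5128] = 0.9668
Node d (S = 127.5): V_d = e^(−0.08)·[0.5832·2.5128 + 0.4168·22.7075] = 10.0893
Node 0 (S = 150): V_0 = e^(−0.08)·[0.5832·0.9668 + 0.4168·10.0893] = 4.4022

£4.40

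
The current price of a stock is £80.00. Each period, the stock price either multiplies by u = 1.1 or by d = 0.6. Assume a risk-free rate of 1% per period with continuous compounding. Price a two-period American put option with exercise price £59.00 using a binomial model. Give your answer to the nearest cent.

Risk-neutral probability p = (e^0.01 − 0.6)/(1.1 − 0.6) = 0.4101/0.5000 = 0.8201
Terminal stock prices: S_uu = 96.8, S_ud = 52.8, S_dd = 28.8
Terminal payoffs (K − S): max(-37.8, 0) = 0, max(6.2, 0) = 6.2, max(30.2, 0) = 30.2
Node u (S = 88): continuation = e^(−0.01)·[0.8201·0.0000 + 0.1799·6.2000] = 1.1043; exercise value = 0.0000 ≤ continuation, so V_u = 1.1043
Node d (S = 48): continuation = e^(−0.01)·[0.8201·6.2000 + 0.1799·30.2000] = 10.4129; exercise value = 11.0000 > continuation, so V_d = 11.0000 (exercise)
Node 0 (S = 80): continuation = e^(−0.01)·[0.8201·1.1043 + 0.1799·11.0000] = 2.8558; exercise value = 0.0000 ≤ continuation, so V_0 = 2.8558

£2.86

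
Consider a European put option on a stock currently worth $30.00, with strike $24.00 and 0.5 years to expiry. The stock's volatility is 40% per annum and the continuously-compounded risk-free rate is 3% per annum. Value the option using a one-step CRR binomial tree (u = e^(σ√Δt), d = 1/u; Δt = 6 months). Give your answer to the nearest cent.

$0.75

CRR parameters: u = e^(σ√Δt) = e^(0.4·√0.5) = 1.3269, d = 1/u = 0.7536
Per-period rate: rΔt = 0.03·0.5 = 0.015, so R = e^0.015 = 1.0151
Risk-neutral probability p = (e^0.015 − 0.7536)/(1.3269 − 0.7536) = 0.2615/0.5733 = 0.4561
Terminal stock prices: S_u = 39.81, S_d = 22.61
Terminal payoffs (K − S): max(-15.81, 0) = 0, max(1.391, 0) = 1.391
Node 0 (S = 30): V_0 = e^(−0.015)·[0.4561·0.0000 + 0.5439·1.3909] = 0.7452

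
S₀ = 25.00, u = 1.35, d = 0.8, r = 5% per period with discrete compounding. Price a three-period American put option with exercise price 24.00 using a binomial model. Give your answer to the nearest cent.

2.72

Risk-neutral probability p = (1 + 0.05 − 0.8)/(1.35 − 0.8) = 0.2500/0.5500 = 0.4545
Terminal stock prices: S_uuu = 61.51, S_uud = 36.45, S_udd = 21.6, S_ddd = 12.8
Terminal payoffs (K − S): max(-37.51, 0) = 0, max(-12.45, 0) = 0, max(2.4, 0) = 2.4, max(11.2, 0) = 11.2
Node uu (S = 45.56): continuation = 1/1.05·[0.4545·0.0000 + 0.5455·0.0000] = 0.0000; exercise value = 0.0000 ≤ continuation, so V_uu = 0.0000
Node ud (S = 27): continuation = 1/1.05·[0.4545·0.0000 + 0.5455·2.4000] = 1.2468; exercise value = 0.0000 ≤ continuation, so V_ud = 1.2468
Node dd (S = 16): continuation = 1/1.05·[0.4545·2.4000 + 0.5455·11.2000] = 6.8571; exercise value = 8.0000 > continuation, so V_dd = 8.0000 (exercise)
Node u (S = 33.75): continuation = 1/1.05·[0.4545·0.0000 + 0.5455·1.2468] = 0.6477; exercise value = 0.0000 ≤ continuation, so V_u = 0.6477
Node d (S = 20): continuation = 1/1.05·[0.4545·1.2468 + 0.5455·8.0000] = 4.6956; exercise value = 4.0000 ≤ continuation, so V_d = 4.6956
Node 0 (S = 25): continuation = 1/1.05·[0.4545·0.6477 + 0.5455·4.6956] = 2.7196; exercise value = 0.0000 ≤ continuation, so V_0 = 2.7196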